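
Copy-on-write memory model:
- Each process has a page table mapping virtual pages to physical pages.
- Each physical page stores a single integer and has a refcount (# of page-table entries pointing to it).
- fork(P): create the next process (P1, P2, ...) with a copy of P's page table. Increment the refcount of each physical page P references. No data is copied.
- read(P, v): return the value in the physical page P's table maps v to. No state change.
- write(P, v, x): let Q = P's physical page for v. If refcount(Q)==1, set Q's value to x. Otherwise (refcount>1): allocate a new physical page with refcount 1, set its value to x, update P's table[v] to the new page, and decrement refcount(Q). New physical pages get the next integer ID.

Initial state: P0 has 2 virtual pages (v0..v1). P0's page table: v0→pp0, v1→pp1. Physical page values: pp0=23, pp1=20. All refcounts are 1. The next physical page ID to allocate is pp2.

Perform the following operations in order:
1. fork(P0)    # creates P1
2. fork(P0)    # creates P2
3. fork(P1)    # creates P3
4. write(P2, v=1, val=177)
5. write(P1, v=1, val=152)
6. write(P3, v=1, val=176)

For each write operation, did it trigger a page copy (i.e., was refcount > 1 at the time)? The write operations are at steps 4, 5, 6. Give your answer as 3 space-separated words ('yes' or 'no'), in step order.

Op 1: fork(P0) -> P1. 2 ppages; refcounts: pp0:2 pp1:2
Op 2: fork(P0) -> P2. 2 ppages; refcounts: pp0:3 pp1:3
Op 3: fork(P1) -> P3. 2 ppages; refcounts: pp0:4 pp1:4
Op 4: write(P2, v1, 177). refcount(pp1)=4>1 -> COPY to pp2. 3 ppages; refcounts: pp0:4 pp1:3 pp2:1
Op 5: write(P1, v1, 152). refcount(pp1)=3>1 -> COPY to pp3. 4 ppages; refcounts: pp0:4 pp1:2 pp2:1 pp3:1
Op 6: write(P3, v1, 176). refcount(pp1)=2>1 -> COPY to pp4. 5 ppages; refcounts: pp0:4 pp1:1 pp2:1 pp3:1 pp4:1

yes yes yes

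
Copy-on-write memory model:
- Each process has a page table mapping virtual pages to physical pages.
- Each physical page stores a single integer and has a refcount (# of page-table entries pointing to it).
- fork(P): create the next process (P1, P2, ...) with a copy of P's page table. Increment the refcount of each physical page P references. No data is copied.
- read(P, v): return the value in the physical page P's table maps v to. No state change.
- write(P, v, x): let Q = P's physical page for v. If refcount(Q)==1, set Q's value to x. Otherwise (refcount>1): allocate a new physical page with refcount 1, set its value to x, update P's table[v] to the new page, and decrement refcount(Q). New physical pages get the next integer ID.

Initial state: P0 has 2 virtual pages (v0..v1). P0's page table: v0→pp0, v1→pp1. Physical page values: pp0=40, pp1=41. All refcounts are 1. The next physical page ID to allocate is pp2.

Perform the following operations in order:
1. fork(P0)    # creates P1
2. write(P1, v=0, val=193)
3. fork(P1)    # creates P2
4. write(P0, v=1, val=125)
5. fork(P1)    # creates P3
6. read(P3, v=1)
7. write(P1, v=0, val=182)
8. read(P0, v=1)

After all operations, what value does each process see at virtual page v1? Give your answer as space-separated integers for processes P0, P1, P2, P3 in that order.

Answer: 125 41 41 41

Derivation:
Op 1: fork(P0) -> P1. 2 ppages; refcounts: pp0:2 pp1:2
Op 2: write(P1, v0, 193). refcount(pp0)=2>1 -> COPY to pp2. 3 ppages; refcounts: pp0:1 pp1:2 pp2:1
Op 3: fork(P1) -> P2. 3 ppages; refcounts: pp0:1 pp1:3 pp2:2
Op 4: write(P0, v1, 125). refcount(pp1)=3>1 -> COPY to pp3. 4 ppages; refcounts: pp0:1 pp1:2 pp2:2 pp3:1
Op 5: fork(P1) -> P3. 4 ppages; refcounts: pp0:1 pp1:3 pp2:3 pp3:1
Op 6: read(P3, v1) -> 41. No state change.
Op 7: write(P1, v0, 182). refcount(pp2)=3>1 -> COPY to pp4. 5 ppages; refcounts: pp0:1 pp1:3 pp2:2 pp3:1 pp4:1
Op 8: read(P0, v1) -> 125. No state change.
P0: v1 -> pp3 = 125
P1: v1 -> pp1 = 41
P2: v1 -> pp1 = 41
P3: v1 -> pp1 = 41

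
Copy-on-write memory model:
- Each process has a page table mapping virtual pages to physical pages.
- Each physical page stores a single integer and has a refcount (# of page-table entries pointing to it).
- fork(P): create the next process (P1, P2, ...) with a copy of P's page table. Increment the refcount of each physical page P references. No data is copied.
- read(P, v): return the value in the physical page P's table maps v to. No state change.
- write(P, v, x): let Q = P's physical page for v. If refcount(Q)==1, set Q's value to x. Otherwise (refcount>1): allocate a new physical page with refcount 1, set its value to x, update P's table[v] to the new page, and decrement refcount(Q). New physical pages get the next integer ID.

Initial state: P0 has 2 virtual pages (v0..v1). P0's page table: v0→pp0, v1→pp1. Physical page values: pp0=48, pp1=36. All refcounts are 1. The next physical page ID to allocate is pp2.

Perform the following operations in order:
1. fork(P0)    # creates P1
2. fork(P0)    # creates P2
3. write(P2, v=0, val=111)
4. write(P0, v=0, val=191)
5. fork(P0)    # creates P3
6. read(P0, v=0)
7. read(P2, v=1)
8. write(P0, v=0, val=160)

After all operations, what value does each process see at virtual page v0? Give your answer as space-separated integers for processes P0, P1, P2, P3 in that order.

Answer: 160 48 111 191

Derivation:
Op 1: fork(P0) -> P1. 2 ppages; refcounts: pp0:2 pp1:2
Op 2: fork(P0) -> P2. 2 ppages; refcounts: pp0:3 pp1:3
Op 3: write(P2, v0, 111). refcount(pp0)=3>1 -> COPY to pp2. 3 ppages; refcounts: pp0:2 pp1:3 pp2:1
Op 4: write(P0, v0, 191). refcount(pp0)=2>1 -> COPY to pp3. 4 ppages; refcounts: pp0:1 pp1:3 pp2:1 pp3:1
Op 5: fork(P0) -> P3. 4 ppages; refcounts: pp0:1 pp1:4 pp2:1 pp3:2
Op 6: read(P0, v0) -> 191. No state change.
Op 7: read(P2, v1) -> 36. No state change.
Op 8: write(P0, v0, 160). refcount(pp3)=2>1 -> COPY to pp4. 5 ppages; refcounts: pp0:1 pp1:4 pp2:1 pp3:1 pp4:1
P0: v0 -> pp4 = 160
P1: v0 -> pp0 = 48
P2: v0 -> pp2 = 111
P3: v0 -> pp3 = 191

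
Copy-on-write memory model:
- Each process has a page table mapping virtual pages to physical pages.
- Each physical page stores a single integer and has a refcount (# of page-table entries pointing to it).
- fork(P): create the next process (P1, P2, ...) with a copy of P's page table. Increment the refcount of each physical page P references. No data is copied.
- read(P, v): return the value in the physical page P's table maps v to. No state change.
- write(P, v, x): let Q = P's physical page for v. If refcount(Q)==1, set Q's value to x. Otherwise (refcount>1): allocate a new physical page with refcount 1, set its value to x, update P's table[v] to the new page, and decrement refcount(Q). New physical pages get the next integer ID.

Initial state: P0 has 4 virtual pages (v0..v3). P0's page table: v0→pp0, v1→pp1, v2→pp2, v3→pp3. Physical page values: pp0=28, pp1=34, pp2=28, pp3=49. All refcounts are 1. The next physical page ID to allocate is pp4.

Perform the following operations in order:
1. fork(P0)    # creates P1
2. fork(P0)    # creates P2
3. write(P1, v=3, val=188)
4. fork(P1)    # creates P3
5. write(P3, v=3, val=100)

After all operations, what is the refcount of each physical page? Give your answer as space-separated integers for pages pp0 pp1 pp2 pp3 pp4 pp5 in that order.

Answer: 4 4 4 2 1 1

Derivation:
Op 1: fork(P0) -> P1. 4 ppages; refcounts: pp0:2 pp1:2 pp2:2 pp3:2
Op 2: fork(P0) -> P2. 4 ppages; refcounts: pp0:3 pp1:3 pp2:3 pp3:3
Op 3: write(P1, v3, 188). refcount(pp3)=3>1 -> COPY to pp4. 5 ppages; refcounts: pp0:3 pp1:3 pp2:3 pp3:2 pp4:1
Op 4: fork(P1) -> P3. 5 ppages; refcounts: pp0:4 pp1:4 pp2:4 pp3:2 pp4:2
Op 5: write(P3, v3, 100). refcount(pp4)=2>1 -> COPY to pp5. 6 ppages; refcounts: pp0:4 pp1:4 pp2:4 pp3:2 pp4:1 pp5:1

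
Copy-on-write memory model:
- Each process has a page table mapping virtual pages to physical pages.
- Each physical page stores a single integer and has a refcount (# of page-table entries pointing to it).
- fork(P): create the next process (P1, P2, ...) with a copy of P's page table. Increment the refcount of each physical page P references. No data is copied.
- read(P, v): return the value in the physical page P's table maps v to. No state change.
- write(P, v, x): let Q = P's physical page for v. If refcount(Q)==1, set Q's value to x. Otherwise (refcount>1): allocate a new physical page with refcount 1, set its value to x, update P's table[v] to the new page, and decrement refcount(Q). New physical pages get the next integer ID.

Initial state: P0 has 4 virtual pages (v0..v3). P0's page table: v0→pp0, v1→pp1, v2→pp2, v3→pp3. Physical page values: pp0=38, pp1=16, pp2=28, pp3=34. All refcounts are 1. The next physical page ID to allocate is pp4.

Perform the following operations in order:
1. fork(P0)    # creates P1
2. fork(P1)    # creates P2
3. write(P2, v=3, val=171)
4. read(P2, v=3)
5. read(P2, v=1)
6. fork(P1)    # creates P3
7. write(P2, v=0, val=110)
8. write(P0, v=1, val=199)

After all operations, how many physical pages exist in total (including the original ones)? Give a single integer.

Op 1: fork(P0) -> P1. 4 ppages; refcounts: pp0:2 pp1:2 pp2:2 pp3:2
Op 2: fork(P1) -> P2. 4 ppages; refcounts: pp0:3 pp1:3 pp2:3 pp3:3
Op 3: write(P2, v3, 171). refcount(pp3)=3>1 -> COPY to pp4. 5 ppages; refcounts: pp0:3 pp1:3 pp2:3 pp3:2 pp4:1
Op 4: read(P2, v3) -> 171. No state change.
Op 5: read(P2, v1) -> 16. No state change.
Op 6: fork(P1) -> P3. 5 ppages; refcounts: pp0:4 pp1:4 pp2:4 pp3:3 pp4:1
Op 7: write(P2, v0, 110). refcount(pp0)=4>1 -> COPY to pp5. 6 ppages; refcounts: pp0:3 pp1:4 pp2:4 pp3:3 pp4:1 pp5:1
Op 8: write(P0, v1, 199). refcount(pp1)=4>1 -> COPY to pp6. 7 ppages; refcounts: pp0:3 pp1:3 pp2:4 pp3:3 pp4:1 pp5:1 pp6:1

Answer: 7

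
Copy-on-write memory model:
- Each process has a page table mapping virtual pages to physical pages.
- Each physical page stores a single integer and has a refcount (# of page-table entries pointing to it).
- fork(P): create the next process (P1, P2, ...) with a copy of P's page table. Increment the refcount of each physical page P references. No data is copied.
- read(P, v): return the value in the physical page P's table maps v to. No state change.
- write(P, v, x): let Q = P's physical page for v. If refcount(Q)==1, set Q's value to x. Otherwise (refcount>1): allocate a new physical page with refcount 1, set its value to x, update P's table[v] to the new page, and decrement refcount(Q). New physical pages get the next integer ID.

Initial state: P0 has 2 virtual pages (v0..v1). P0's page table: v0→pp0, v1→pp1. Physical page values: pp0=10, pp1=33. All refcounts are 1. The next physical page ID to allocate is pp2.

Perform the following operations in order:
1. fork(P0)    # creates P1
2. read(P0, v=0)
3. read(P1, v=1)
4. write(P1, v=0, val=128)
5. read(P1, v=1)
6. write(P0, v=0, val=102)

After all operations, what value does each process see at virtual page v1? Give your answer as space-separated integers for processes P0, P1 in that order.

Op 1: fork(P0) -> P1. 2 ppages; refcounts: pp0:2 pp1:2
Op 2: read(P0, v0) -> 10. No state change.
Op 3: read(P1, v1) -> 33. No state change.
Op 4: write(P1, v0, 128). refcount(pp0)=2>1 -> COPY to pp2. 3 ppages; refcounts: pp0:1 pp1:2 pp2:1
Op 5: read(P1, v1) -> 33. No state change.
Op 6: write(P0, v0, 102). refcount(pp0)=1 -> write in place. 3 ppages; refcounts: pp0:1 pp1:2 pp2:1
P0: v1 -> pp1 = 33
P1: v1 -> pp1 = 33

Answer: 33 33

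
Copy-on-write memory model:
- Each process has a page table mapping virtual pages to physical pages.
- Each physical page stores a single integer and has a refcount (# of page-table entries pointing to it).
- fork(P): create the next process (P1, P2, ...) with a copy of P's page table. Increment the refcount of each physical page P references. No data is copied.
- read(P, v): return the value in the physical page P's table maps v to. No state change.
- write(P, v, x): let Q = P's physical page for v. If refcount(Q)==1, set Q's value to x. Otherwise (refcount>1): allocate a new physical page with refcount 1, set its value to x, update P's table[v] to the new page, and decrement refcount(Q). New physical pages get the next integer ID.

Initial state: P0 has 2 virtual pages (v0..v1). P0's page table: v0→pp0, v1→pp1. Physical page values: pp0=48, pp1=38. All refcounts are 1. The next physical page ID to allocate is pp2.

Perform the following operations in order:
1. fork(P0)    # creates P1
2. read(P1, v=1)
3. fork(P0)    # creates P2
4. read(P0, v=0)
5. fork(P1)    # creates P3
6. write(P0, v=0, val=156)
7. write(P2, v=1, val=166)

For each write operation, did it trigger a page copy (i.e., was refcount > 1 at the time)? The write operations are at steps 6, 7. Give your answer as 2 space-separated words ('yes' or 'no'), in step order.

Op 1: fork(P0) -> P1. 2 ppages; refcounts: pp0:2 pp1:2
Op 2: read(P1, v1) -> 38. No state change.
Op 3: fork(P0) -> P2. 2 ppages; refcounts: pp0:3 pp1:3
Op 4: read(P0, v0) -> 48. No state change.
Op 5: fork(P1) -> P3. 2 ppages; refcounts: pp0:4 pp1:4
Op 6: write(P0, v0, 156). refcount(pp0)=4>1 -> COPY to pp2. 3 ppages; refcounts: pp0:3 pp1:4 pp2:1
Op 7: write(P2, v1, 166). refcount(pp1)=4>1 -> COPY to pp3. 4 ppages; refcounts: pp0:3 pp1:3 pp2:1 pp3:1

yes yes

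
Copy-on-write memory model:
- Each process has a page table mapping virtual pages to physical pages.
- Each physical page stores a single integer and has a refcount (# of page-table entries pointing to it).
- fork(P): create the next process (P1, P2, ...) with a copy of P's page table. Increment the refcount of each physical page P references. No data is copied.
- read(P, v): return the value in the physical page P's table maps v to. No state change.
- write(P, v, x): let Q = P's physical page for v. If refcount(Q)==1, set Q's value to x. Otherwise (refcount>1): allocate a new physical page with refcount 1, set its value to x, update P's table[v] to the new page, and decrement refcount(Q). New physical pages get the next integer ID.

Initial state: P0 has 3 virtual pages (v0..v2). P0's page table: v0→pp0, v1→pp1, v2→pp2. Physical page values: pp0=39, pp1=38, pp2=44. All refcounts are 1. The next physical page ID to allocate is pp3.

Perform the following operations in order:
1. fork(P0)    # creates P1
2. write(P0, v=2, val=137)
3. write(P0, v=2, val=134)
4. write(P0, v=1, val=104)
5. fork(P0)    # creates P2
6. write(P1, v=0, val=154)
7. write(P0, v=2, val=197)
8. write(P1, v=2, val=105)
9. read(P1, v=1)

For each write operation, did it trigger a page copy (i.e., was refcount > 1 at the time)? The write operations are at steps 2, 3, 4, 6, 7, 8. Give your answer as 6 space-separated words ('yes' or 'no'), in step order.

Op 1: fork(P0) -> P1. 3 ppages; refcounts: pp0:2 pp1:2 pp2:2
Op 2: write(P0, v2, 137). refcount(pp2)=2>1 -> COPY to pp3. 4 ppages; refcounts: pp0:2 pp1:2 pp2:1 pp3:1
Op 3: write(P0, v2, 134). refcount(pp3)=1 -> write in place. 4 ppages; refcounts: pp0:2 pp1:2 pp2:1 pp3:1
Op 4: write(P0, v1, 104). refcount(pp1)=2>1 -> COPY to pp4. 5 ppages; refcounts: pp0:2 pp1:1 pp2:1 pp3:1 pp4:1
Op 5: fork(P0) -> P2. 5 ppages; refcounts: pp0:3 pp1:1 pp2:1 pp3:2 pp4:2
Op 6: write(P1, v0, 154). refcount(pp0)=3>1 -> COPY to pp5. 6 ppages; refcounts: pp0:2 pp1:1 pp2:1 pp3:2 pp4:2 pp5:1
Op 7: write(P0, v2, 197). refcount(pp3)=2>1 -> COPY to pp6. 7 ppages; refcounts: pp0:2 pp1:1 pp2:1 pp3:1 pp4:2 pp5:1 pp6:1
Op 8: write(P1, v2, 105). refcount(pp2)=1 -> write in place. 7 ppages; refcounts: pp0:2 pp1:1 pp2:1 pp3:1 pp4:2 pp5:1 pp6:1
Op 9: read(P1, v1) -> 38. No state change.

yes no yes yes yes no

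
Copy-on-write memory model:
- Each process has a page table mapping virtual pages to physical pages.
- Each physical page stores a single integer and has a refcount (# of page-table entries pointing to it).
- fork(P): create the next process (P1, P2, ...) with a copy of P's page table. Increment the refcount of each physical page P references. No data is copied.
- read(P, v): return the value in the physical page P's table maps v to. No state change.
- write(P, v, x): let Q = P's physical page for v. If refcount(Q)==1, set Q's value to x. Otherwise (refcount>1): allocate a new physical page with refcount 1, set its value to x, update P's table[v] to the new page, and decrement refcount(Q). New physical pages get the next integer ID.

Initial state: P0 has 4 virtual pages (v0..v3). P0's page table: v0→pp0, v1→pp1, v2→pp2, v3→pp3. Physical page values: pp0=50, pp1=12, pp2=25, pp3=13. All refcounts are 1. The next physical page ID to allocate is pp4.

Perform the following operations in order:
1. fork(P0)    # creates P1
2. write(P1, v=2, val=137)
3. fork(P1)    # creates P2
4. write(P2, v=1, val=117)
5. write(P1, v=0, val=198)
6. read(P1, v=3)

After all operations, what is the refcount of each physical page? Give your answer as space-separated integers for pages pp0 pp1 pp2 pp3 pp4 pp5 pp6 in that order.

Answer: 2 2 1 3 2 1 1

Derivation:
Op 1: fork(P0) -> P1. 4 ppages; refcounts: pp0:2 pp1:2 pp2:2 pp3:2
Op 2: write(P1, v2, 137). refcount(pp2)=2>1 -> COPY to pp4. 5 ppages; refcounts: pp0:2 pp1:2 pp2:1 pp3:2 pp4:1
Op 3: fork(P1) -> P2. 5 ppages; refcounts: pp0:3 pp1:3 pp2:1 pp3:3 pp4:2
Op 4: write(P2, v1, 117). refcount(pp1)=3>1 -> COPY to pp5. 6 ppages; refcounts: pp0:3 pp1:2 pp2:1 pp3:3 pp4:2 pp5:1
Op 5: write(P1, v0, 198). refcount(pp0)=3>1 -> COPY to pp6. 7 ppages; refcounts: pp0:2 pp1:2 pp2:1 pp3:3 pp4:2 pp5:1 pp6:1
Op 6: read(P1, v3) -> 13. No state change.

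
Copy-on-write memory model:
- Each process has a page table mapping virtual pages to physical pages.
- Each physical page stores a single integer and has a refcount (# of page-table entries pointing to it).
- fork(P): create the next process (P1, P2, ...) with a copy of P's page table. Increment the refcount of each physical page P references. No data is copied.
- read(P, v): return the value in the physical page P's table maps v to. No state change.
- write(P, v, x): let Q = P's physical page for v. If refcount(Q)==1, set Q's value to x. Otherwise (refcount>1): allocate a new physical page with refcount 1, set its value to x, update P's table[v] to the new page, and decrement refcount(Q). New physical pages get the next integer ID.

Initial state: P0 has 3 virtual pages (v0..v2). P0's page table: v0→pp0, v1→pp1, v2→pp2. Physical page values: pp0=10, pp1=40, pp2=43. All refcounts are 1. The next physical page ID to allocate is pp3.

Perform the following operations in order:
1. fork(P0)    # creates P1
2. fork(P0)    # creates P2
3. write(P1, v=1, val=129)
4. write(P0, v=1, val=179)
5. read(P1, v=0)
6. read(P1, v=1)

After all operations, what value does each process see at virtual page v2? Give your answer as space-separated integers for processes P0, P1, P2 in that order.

Op 1: fork(P0) -> P1. 3 ppages; refcounts: pp0:2 pp1:2 pp2:2
Op 2: fork(P0) -> P2. 3 ppages; refcounts: pp0:3 pp1:3 pp2:3
Op 3: write(P1, v1, 129). refcount(pp1)=3>1 -> COPY to pp3. 4 ppages; refcounts: pp0:3 pp1:2 pp2:3 pp3:1
Op 4: write(P0, v1, 179). refcount(pp1)=2>1 -> COPY to pp4. 5 ppages; refcounts: pp0:3 pp1:1 pp2:3 pp3:1 pp4:1
Op 5: read(P1, v0) -> 10. No state change.
Op 6: read(P1, v1) -> 129. No state change.
P0: v2 -> pp2 = 43
P1: v2 -> pp2 = 43
P2: v2 -> pp2 = 43

Answer: 43 43 43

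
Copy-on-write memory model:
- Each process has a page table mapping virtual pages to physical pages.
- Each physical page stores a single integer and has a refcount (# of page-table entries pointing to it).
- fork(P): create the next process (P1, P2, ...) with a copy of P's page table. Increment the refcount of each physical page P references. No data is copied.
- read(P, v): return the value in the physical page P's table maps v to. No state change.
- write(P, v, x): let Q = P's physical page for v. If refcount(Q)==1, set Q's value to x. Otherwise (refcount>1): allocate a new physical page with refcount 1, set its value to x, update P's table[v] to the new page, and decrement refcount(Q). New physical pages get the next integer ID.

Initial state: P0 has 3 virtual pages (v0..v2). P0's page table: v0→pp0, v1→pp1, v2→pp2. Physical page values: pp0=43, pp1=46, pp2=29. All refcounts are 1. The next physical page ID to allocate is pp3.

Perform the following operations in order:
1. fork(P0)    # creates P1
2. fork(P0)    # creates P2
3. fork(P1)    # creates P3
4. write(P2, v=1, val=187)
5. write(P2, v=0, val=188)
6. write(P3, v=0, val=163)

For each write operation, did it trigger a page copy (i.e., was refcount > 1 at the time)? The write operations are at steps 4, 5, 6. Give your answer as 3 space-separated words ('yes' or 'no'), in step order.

Op 1: fork(P0) -> P1. 3 ppages; refcounts: pp0:2 pp1:2 pp2:2
Op 2: fork(P0) -> P2. 3 ppages; refcounts: pp0:3 pp1:3 pp2:3
Op 3: fork(P1) -> P3. 3 ppages; refcounts: pp0:4 pp1:4 pp2:4
Op 4: write(P2, v1, 187). refcount(pp1)=4>1 -> COPY to pp3. 4 ppages; refcounts: pp0:4 pp1:3 pp2:4 pp3:1
Op 5: write(P2, v0, 188). refcount(pp0)=4>1 -> COPY to pp4. 5 ppages; refcounts: pp0:3 pp1:3 pp2:4 pp3:1 pp4:1
Op 6: write(P3, v0, 163). refcount(pp0)=3>1 -> COPY to pp5. 6 ppages; refcounts: pp0:2 pp1:3 pp2:4 pp3:1 pp4:1 pp5:1

yes yes yes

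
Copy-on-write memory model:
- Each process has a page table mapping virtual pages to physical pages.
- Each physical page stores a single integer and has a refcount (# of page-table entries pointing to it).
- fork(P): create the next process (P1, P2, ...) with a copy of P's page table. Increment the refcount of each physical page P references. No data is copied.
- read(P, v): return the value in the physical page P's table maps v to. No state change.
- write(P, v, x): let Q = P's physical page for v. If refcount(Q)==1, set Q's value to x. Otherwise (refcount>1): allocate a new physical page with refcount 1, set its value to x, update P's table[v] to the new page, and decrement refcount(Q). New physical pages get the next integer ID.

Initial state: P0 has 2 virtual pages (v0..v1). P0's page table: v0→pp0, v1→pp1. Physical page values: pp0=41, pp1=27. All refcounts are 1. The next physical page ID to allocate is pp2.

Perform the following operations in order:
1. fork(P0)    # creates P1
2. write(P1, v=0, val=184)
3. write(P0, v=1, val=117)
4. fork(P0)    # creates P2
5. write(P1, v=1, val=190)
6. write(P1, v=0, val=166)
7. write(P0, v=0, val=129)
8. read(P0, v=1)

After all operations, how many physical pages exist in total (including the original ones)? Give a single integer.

Answer: 5

Derivation:
Op 1: fork(P0) -> P1. 2 ppages; refcounts: pp0:2 pp1:2
Op 2: write(P1, v0, 184). refcount(pp0)=2>1 -> COPY to pp2. 3 ppages; refcounts: pp0:1 pp1:2 pp2:1
Op 3: write(P0, v1, 117). refcount(pp1)=2>1 -> COPY to pp3. 4 ppages; refcounts: pp0:1 pp1:1 pp2:1 pp3:1
Op 4: fork(P0) -> P2. 4 ppages; refcounts: pp0:2 pp1:1 pp2:1 pp3:2
Op 5: write(P1, v1, 190). refcount(pp1)=1 -> write in place. 4 ppages; refcounts: pp0:2 pp1:1 pp2:1 pp3:2
Op 6: write(P1, v0, 166). refcount(pp2)=1 -> write in place. 4 ppages; refcounts: pp0:2 pp1:1 pp2:1 pp3:2
Op 7: write(P0, v0, 129). refcount(pp0)=2>1 -> COPY to pp4. 5 ppages; refcounts: pp0:1 pp1:1 pp2:1 pp3:2 pp4:1
Op 8: read(P0, v1) -> 117. No state change.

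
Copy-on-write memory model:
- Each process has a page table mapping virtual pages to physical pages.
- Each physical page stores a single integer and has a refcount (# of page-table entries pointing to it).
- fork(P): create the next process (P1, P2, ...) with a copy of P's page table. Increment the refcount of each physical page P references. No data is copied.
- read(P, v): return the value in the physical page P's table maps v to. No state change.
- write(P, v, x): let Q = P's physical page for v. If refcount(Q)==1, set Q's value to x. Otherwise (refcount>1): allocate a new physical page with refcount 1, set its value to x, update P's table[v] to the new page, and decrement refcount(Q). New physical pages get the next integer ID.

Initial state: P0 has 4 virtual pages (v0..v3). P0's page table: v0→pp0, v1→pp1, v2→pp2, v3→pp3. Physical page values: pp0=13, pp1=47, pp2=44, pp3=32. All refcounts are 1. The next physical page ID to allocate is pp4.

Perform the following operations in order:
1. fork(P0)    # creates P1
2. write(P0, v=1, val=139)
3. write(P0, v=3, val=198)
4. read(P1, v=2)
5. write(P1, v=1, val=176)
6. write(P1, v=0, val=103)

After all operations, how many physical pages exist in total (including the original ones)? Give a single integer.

Answer: 7

Derivation:
Op 1: fork(P0) -> P1. 4 ppages; refcounts: pp0:2 pp1:2 pp2:2 pp3:2
Op 2: write(P0, v1, 139). refcount(pp1)=2>1 -> COPY to pp4. 5 ppages; refcounts: pp0:2 pp1:1 pp2:2 pp3:2 pp4:1
Op 3: write(P0, v3, 198). refcount(pp3)=2>1 -> COPY to pp5. 6 ppages; refcounts: pp0:2 pp1:1 pp2:2 pp3:1 pp4:1 pp5:1
Op 4: read(P1, v2) -> 44. No state change.
Op 5: write(P1, v1, 176). refcount(pp1)=1 -> write in place. 6 ppages; refcounts: pp0:2 pp1:1 pp2:2 pp3:1 pp4:1 pp5:1
Op 6: write(P1, v0, 103). refcount(pp0)=2>1 -> COPY to pp6. 7 ppages; refcounts: pp0:1 pp1:1 pp2:2 pp3:1 pp4:1 pp5:1 pp6:1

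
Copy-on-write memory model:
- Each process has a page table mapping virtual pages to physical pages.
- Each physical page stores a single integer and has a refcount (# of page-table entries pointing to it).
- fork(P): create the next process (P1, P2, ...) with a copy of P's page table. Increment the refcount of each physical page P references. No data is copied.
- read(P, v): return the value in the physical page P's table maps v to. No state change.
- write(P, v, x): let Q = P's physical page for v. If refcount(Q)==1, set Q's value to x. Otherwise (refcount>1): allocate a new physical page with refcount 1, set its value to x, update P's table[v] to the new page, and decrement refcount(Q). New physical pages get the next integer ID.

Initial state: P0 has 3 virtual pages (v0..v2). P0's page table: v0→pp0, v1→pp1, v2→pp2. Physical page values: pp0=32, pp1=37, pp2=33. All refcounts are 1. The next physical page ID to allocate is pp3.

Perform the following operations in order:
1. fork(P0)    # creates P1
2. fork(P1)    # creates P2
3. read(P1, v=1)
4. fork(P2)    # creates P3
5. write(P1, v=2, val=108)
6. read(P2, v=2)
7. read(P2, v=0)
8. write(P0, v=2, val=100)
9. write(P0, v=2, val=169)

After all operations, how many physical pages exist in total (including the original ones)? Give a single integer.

Op 1: fork(P0) -> P1. 3 ppages; refcounts: pp0:2 pp1:2 pp2:2
Op 2: fork(P1) -> P2. 3 ppages; refcounts: pp0:3 pp1:3 pp2:3
Op 3: read(P1, v1) -> 37. No state change.
Op 4: fork(P2) -> P3. 3 ppages; refcounts: pp0:4 pp1:4 pp2:4
Op 5: write(P1, v2, 108). refcount(pp2)=4>1 -> COPY to pp3. 4 ppages; refcounts: pp0:4 pp1:4 pp2:3 pp3:1
Op 6: read(P2, v2) -> 33. No state change.
Op 7: read(P2, v0) -> 32. No state change.
Op 8: write(P0, v2, 100). refcount(pp2)=3>1 -> COPY to pp4. 5 ppages; refcounts: pp0:4 pp1:4 pp2:2 pp3:1 pp4:1
Op 9: write(P0, v2, 169). refcount(pp4)=1 -> write in place. 5 ppages; refcounts: pp0:4 pp1:4 pp2:2 pp3:1 pp4:1

Answer: 5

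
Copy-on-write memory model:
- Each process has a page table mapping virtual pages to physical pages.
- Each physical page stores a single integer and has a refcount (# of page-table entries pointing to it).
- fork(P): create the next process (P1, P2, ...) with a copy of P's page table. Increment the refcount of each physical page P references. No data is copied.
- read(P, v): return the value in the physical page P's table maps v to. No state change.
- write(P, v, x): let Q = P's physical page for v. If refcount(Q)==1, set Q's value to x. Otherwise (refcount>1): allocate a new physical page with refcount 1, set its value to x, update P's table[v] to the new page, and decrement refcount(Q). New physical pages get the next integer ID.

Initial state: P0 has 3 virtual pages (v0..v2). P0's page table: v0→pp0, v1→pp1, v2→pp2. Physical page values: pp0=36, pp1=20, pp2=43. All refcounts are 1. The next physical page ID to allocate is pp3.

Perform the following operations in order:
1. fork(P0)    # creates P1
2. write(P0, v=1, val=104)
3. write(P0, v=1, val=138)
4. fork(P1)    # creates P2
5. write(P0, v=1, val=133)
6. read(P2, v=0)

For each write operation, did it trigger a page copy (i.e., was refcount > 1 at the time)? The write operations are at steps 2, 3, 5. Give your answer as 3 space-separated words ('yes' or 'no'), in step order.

Op 1: fork(P0) -> P1. 3 ppages; refcounts: pp0:2 pp1:2 pp2:2
Op 2: write(P0, v1, 104). refcount(pp1)=2>1 -> COPY to pp3. 4 ppages; refcounts: pp0:2 pp1:1 pp2:2 pp3:1
Op 3: write(P0, v1, 138). refcount(pp3)=1 -> write in place. 4 ppages; refcounts: pp0:2 pp1:1 pp2:2 pp3:1
Op 4: fork(P1) -> P2. 4 ppages; refcounts: pp0:3 pp1:2 pp2:3 pp3:1
Op 5: write(P0, v1, 133). refcount(pp3)=1 -> write in place. 4 ppages; refcounts: pp0:3 pp1:2 pp2:3 pp3:1
Op 6: read(P2, v0) -> 36. No state change.

yes no no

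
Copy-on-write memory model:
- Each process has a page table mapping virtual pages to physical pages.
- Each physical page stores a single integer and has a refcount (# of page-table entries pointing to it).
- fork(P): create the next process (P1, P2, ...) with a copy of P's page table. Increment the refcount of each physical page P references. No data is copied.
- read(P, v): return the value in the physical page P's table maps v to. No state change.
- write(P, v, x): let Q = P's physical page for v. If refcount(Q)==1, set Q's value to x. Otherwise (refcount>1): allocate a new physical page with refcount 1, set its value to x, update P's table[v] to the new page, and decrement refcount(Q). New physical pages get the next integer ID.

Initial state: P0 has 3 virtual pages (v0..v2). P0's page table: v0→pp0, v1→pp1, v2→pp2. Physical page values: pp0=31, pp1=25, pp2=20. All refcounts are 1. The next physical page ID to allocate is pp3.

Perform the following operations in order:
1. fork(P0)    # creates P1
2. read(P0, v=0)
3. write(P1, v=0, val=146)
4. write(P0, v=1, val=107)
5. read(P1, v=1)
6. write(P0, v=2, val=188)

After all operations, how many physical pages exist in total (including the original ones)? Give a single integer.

Op 1: fork(P0) -> P1. 3 ppages; refcounts: pp0:2 pp1:2 pp2:2
Op 2: read(P0, v0) -> 31. No state change.
Op 3: write(P1, v0, 146). refcount(pp0)=2>1 -> COPY to pp3. 4 ppages; refcounts: pp0:1 pp1:2 pp2:2 pp3:1
Op 4: write(P0, v1, 107). refcount(pp1)=2>1 -> COPY to pp4. 5 ppages; refcounts: pp0:1 pp1:1 pp2:2 pp3:1 pp4:1
Op 5: read(P1, v1) -> 25. No state change.
Op 6: write(P0, v2, 188). refcount(pp2)=2>1 -> COPY to pp5. 6 ppages; refcounts: pp0:1 pp1:1 pp2:1 pp3:1 pp4:1 pp5:1

Answer: 6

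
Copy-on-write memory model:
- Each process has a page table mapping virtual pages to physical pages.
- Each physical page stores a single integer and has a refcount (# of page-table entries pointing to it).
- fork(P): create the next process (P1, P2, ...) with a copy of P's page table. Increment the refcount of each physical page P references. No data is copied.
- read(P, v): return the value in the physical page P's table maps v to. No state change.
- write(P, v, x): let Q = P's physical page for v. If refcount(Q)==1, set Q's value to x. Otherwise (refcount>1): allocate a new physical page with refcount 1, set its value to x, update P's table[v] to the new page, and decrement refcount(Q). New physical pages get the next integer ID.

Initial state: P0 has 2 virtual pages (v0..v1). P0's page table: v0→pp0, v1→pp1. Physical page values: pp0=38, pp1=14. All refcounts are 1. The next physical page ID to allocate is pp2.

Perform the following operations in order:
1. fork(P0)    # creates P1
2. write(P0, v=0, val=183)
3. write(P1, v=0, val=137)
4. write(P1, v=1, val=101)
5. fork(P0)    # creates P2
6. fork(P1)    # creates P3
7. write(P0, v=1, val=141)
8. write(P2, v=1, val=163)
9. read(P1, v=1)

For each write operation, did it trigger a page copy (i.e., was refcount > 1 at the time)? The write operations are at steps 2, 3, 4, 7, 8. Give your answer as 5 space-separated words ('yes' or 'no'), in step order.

Op 1: fork(P0) -> P1. 2 ppages; refcounts: pp0:2 pp1:2
Op 2: write(P0, v0, 183). refcount(pp0)=2>1 -> COPY to pp2. 3 ppages; refcounts: pp0:1 pp1:2 pp2:1
Op 3: write(P1, v0, 137). refcount(pp0)=1 -> write in place. 3 ppages; refcounts: pp0:1 pp1:2 pp2:1
Op 4: write(P1, v1, 101). refcount(pp1)=2>1 -> COPY to pp3. 4 ppages; refcounts: pp0:1 pp1:1 pp2:1 pp3:1
Op 5: fork(P0) -> P2. 4 ppages; refcounts: pp0:1 pp1:2 pp2:2 pp3:1
Op 6: fork(P1) -> P3. 4 ppages; refcounts: pp0:2 pp1:2 pp2:2 pp3:2
Op 7: write(P0, v1, 141). refcount(pp1)=2>1 -> COPY to pp4. 5 ppages; refcounts: pp0:2 pp1:1 pp2:2 pp3:2 pp4:1
Op 8: write(P2, v1, 163). refcount(pp1)=1 -> write in place. 5 ppages; refcounts: pp0:2 pp1:1 pp2:2 pp3:2 pp4:1
Op 9: read(P1, v1) -> 101. No state change.

yes no yes yes no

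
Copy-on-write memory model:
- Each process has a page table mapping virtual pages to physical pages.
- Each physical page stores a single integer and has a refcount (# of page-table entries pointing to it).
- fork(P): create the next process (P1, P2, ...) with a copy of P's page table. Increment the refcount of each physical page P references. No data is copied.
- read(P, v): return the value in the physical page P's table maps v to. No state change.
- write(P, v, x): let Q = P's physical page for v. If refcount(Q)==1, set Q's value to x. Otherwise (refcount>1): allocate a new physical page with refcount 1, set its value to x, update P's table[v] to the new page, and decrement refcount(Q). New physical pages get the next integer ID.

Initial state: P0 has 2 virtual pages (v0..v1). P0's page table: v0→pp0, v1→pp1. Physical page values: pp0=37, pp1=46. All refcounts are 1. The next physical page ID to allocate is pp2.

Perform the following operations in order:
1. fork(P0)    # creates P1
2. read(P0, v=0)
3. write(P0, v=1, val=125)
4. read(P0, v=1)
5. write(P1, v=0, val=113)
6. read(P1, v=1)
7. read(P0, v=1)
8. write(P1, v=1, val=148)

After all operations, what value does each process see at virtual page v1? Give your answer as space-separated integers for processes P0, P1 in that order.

Op 1: fork(P0) -> P1. 2 ppages; refcounts: pp0:2 pp1:2
Op 2: read(P0, v0) -> 37. No state change.
Op 3: write(P0, v1, 125). refcount(pp1)=2>1 -> COPY to pp2. 3 ppages; refcounts: pp0:2 pp1:1 pp2:1
Op 4: read(P0, v1) -> 125. No state change.
Op 5: write(P1, v0, 113). refcount(pp0)=2>1 -> COPY to pp3. 4 ppages; refcounts: pp0:1 pp1:1 pp2:1 pp3:1
Op 6: read(P1, v1) -> 46. No state change.
Op 7: read(P0, v1) -> 125. No state change.
Op 8: write(P1, v1, 148). refcount(pp1)=1 -> write in place. 4 ppages; refcounts: pp0:1 pp1:1 pp2:1 pp3:1
P0: v1 -> pp2 = 125
P1: v1 -> pp1 = 148

Answer: 125 148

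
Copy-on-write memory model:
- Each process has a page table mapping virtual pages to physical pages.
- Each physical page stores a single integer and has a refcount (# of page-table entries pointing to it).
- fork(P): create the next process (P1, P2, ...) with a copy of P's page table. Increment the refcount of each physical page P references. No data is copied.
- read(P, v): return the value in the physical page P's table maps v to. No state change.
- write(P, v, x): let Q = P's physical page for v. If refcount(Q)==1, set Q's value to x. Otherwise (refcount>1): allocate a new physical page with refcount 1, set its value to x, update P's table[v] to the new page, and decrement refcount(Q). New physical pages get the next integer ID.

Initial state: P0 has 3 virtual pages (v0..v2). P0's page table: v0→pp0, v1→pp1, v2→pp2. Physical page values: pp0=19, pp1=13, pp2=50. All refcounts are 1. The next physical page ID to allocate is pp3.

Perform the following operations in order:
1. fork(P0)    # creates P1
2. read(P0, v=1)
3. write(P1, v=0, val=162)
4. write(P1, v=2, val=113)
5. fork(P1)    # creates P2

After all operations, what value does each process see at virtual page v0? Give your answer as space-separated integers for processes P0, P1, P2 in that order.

Answer: 19 162 162

Derivation:
Op 1: fork(P0) -> P1. 3 ppages; refcounts: pp0:2 pp1:2 pp2:2
Op 2: read(P0, v1) -> 13. No state change.
Op 3: write(P1, v0, 162). refcount(pp0)=2>1 -> COPY to pp3. 4 ppages; refcounts: pp0:1 pp1:2 pp2:2 pp3:1
Op 4: write(P1, v2, 113). refcount(pp2)=2>1 -> COPY to pp4. 5 ppages; refcounts: pp0:1 pp1:2 pp2:1 pp3:1 pp4:1
Op 5: fork(P1) -> P2. 5 ppages; refcounts: pp0:1 pp1:3 pp2:1 pp3:2 pp4:2
P0: v0 -> pp0 = 19
P1: v0 -> pp3 = 162
P2: v0 -> pp3 = 162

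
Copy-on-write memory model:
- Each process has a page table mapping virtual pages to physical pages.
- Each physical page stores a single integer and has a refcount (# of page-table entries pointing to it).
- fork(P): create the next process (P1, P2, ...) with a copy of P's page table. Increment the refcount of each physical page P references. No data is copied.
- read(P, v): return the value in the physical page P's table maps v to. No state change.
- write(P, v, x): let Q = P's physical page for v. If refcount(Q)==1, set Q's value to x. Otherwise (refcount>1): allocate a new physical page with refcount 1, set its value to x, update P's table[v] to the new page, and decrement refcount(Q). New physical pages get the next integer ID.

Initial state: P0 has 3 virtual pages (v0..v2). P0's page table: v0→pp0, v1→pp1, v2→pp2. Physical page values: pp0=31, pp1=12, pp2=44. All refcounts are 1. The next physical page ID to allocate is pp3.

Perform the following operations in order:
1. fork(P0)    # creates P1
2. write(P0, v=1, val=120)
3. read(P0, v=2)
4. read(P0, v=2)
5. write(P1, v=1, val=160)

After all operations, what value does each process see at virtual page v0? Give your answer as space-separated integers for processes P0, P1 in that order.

Op 1: fork(P0) -> P1. 3 ppages; refcounts: pp0:2 pp1:2 pp2:2
Op 2: write(P0, v1, 120). refcount(pp1)=2>1 -> COPY to pp3. 4 ppages; refcounts: pp0:2 pp1:1 pp2:2 pp3:1
Op 3: read(P0, v2) -> 44. No state change.
Op 4: read(P0, v2) -> 44. No state change.
Op 5: write(P1, v1, 160). refcount(pp1)=1 -> write in place. 4 ppages; refcounts: pp0:2 pp1:1 pp2:2 pp3:1
P0: v0 -> pp0 = 31
P1: v0 -> pp0 = 31

Answer: 31 31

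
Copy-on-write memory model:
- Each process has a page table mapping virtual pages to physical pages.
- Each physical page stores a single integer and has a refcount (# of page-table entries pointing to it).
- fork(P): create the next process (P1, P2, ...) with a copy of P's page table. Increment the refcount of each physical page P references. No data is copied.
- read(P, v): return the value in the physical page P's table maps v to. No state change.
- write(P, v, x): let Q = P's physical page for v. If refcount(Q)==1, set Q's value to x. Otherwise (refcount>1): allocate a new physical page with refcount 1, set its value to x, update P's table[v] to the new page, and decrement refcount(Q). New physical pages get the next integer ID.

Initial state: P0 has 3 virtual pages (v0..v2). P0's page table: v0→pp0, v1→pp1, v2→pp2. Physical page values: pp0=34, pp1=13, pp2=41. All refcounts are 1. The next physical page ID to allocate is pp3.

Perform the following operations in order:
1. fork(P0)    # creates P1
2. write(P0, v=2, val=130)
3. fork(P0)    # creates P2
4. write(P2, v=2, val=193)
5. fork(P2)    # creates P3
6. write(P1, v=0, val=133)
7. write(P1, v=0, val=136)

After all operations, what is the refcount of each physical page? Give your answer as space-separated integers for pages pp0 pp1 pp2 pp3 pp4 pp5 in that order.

Op 1: fork(P0) -> P1. 3 ppages; refcounts: pp0:2 pp1:2 pp2:2
Op 2: write(P0, v2, 130). refcount(pp2)=2>1 -> COPY to pp3. 4 ppages; refcounts: pp0:2 pp1:2 pp2:1 pp3:1
Op 3: fork(P0) -> P2. 4 ppages; refcounts: pp0:3 pp1:3 pp2:1 pp3:2
Op 4: write(P2, v2, 193). refcount(pp3)=2>1 -> COPY to pp4. 5 ppages; refcounts: pp0:3 pp1:3 pp2:1 pp3:1 pp4:1
Op 5: fork(P2) -> P3. 5 ppages; refcounts: pp0:4 pp1:4 pp2:1 pp3:1 pp4:2
Op 6: write(P1, v0, 133). refcount(pp0)=4>1 -> COPY to pp5. 6 ppages; refcounts: pp0:3 pp1:4 pp2:1 pp3:1 pp4:2 pp5:1
Op 7: write(P1, v0, 136). refcount(pp5)=1 -> write in place. 6 ppages; refcounts: pp0:3 pp1:4 pp2:1 pp3:1 pp4:2 pp5:1

Answer: 3 4 1 1 2 1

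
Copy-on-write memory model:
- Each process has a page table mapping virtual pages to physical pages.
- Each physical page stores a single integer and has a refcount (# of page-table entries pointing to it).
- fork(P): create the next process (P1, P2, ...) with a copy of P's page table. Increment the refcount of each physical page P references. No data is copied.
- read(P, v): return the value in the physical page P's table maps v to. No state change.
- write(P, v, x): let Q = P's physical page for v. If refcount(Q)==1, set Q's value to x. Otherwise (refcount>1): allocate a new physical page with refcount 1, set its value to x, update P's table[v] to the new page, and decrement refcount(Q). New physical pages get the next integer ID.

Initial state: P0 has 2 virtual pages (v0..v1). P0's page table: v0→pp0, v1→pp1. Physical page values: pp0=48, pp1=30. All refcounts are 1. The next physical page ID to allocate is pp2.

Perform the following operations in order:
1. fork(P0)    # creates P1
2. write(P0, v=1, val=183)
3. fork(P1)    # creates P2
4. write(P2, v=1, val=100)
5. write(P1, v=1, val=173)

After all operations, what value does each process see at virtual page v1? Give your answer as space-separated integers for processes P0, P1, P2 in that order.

Answer: 183 173 100

Derivation:
Op 1: fork(P0) -> P1. 2 ppages; refcounts: pp0:2 pp1:2
Op 2: write(P0, v1, 183). refcount(pp1)=2>1 -> COPY to pp2. 3 ppages; refcounts: pp0:2 pp1:1 pp2:1
Op 3: fork(P1) -> P2. 3 ppages; refcounts: pp0:3 pp1:2 pp2:1
Op 4: write(P2, v1, 100). refcount(pp1)=2>1 -> COPY to pp3. 4 ppages; refcounts: pp0:3 pp1:1 pp2:1 pp3:1
Op 5: write(P1, v1, 173). refcount(pp1)=1 -> write in place. 4 ppages; refcounts: pp0:3 pp1:1 pp2:1 pp3:1
P0: v1 -> pp2 = 183
P1: v1 -> pp1 = 173
P2: v1 -> pp3 = 100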